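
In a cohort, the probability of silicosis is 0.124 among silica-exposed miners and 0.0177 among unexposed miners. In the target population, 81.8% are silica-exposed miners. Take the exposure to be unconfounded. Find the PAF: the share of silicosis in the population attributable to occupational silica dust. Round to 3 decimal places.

Let p₁ = 0.124, p₀ = 0.0177.
Overall risk P(Y=1) = π·p₁ + (1−π)·p₀ = 0.818×0.124 + 0.182×0.0177 = 0.10465.
Under exogeneity, PAF = [P(Y=1) − p₀] / P(Y=1).
PAF = (0.10465 − 0.0177) / 0.10465 ≈ 0.8309

PAF ≈ 0.831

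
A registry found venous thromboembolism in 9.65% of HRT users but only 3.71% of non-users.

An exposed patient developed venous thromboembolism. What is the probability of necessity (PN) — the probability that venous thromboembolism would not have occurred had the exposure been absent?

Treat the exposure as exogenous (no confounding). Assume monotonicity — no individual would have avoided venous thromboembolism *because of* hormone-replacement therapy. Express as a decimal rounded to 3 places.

PN ≈ 0.616

p₁ = 0.0965, p₀ = 0.0371.
Under exogeneity and monotonicity, PN = (p₁ − p₀) / p₁.
PN = (0.0965 − 0.0371) / 0.0965 = 0.0594 / 0.0965 ≈ 0.6155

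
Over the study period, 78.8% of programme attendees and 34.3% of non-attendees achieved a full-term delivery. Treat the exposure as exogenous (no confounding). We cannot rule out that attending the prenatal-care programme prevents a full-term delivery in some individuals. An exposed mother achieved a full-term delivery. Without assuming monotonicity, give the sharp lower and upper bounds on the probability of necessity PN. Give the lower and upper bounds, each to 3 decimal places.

0.565 ≤ PN ≤ 0.834

p₁ = 0.788, p₀ = 0.343.
Under exogeneity alone the bounds on PN are max{0,(p₁−p₀)/p₁} ≤ PN ≤ min{1,(1−p₀)/p₁}.
  lower = (p₁ − p₀)/p₁ = 0.445 / 0.788 ≈ 0.5647
  upper = min{1, (1 − p₀)/p₁} = 0.657 / 0.788 ≈ 0.8338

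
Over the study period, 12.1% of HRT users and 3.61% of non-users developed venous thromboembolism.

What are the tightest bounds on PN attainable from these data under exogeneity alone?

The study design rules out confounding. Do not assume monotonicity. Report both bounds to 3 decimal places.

0.702 ≤ PN ≤ 1.000

p₁ = 0.121, p₀ = 0.0361.
Under exogeneity alone the bounds on PN are max{0,(p₁−p₀)/p₁} ≤ PN ≤ min{1,(1−p₀)/p₁}.
  lower = (p₁ − p₀)/p₁ = 0.0849 / 0.121 ≈ 0.7017
  upper = min{1, (1 − p₀)/p₁} = 0.9639 / 0.121 ≈ 7.9661 → capped at 1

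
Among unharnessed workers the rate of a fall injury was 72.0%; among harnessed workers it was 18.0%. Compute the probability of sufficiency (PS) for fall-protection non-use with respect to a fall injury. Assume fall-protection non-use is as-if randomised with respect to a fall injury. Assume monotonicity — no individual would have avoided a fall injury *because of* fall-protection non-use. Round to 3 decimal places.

PS ≈ 0.659

p₁ = 0.72, p₀ = 0.18.
Under exogeneity and monotonicity, PS = (p₁ − p₀) / (1 − p₀).
PS = (0.72 − 0.18) / (1 − 0.18) = 0.54 / 0.82 ≈ 0.6585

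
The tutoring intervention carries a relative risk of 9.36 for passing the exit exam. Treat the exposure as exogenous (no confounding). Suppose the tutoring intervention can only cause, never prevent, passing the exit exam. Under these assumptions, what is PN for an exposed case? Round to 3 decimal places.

PN ≈ 0.893

Under exogeneity and monotonicity, PN = (RR − 1) / RR = 1 − 1/RR.
PN = (9.36 − 1) / 9.36 = 8.36 / 9.36 ≈ 0.8932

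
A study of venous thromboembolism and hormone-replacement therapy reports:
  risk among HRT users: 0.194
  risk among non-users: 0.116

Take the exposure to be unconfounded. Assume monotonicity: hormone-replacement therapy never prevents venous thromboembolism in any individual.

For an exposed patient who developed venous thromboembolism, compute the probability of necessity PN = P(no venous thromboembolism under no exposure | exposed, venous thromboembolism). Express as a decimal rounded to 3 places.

Let p₁ = 0.194, p₀ = 0.116.
Under exogeneity and monotonicity, PN = (p₁ − p₀) / p₁.
PN = (0.194 − 0.116) / 0.194 = 0.078 / 0.194 ≈ 0.4021

PN ≈ 0.402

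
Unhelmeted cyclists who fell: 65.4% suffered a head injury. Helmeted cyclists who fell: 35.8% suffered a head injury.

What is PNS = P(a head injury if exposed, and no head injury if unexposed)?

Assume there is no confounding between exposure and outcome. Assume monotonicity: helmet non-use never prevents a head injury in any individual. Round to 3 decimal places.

p₁ = 0.654, p₀ = 0.358.
Under exogeneity and monotonicity, PNS = p₁ − p₀.
PNS = 0.654 − 0.358 = 0.296

PNS ≈ 0.296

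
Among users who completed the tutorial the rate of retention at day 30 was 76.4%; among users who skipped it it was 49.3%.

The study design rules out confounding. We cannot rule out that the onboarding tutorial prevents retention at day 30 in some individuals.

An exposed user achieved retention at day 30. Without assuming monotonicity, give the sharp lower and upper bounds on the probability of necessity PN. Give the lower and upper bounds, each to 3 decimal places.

p₁ = 0.764, p₀ = 0.493.
Under exogeneity alone the bounds on PN are max{0,(p₁−p₀)/p₁} ≤ PN ≤ min{1,(1−p₀)/p₁}.
  lower = (p₁ − p₀)/p₁ = 0.271 / 0.764 ≈ 0.3547
  upper = min{1, (1 − p₀)/p₁} = 0.507 / 0.764 ≈ 0.6636

0.355 ≤ PN ≤ 0.664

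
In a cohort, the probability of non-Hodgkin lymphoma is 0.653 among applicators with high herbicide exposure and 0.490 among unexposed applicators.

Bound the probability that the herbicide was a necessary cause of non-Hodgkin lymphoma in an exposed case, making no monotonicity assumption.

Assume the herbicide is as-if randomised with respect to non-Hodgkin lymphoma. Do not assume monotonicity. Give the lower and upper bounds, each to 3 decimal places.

Let p₁ = 0.653, p₀ = 0.49.
Under exogeneity alone the bounds on PN are max{0,(p₁−p₀)/p₁} ≤ PN ≤ min{1,(1−p₀)/p₁}.
  lower = (p₁ − p₀)/p₁ = 0.163 / 0.653 ≈ 0.2496
  upper = min{1, (1 − p₀)/p₁} = 0.51 / 0.653 ≈ 0.7810

0.250 ≤ PN ≤ 0.781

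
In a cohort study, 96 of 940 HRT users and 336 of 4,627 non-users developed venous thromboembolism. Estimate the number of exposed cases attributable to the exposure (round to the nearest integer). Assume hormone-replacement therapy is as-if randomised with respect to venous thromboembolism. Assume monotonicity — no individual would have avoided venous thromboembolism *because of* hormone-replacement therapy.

p₁ = P(outcome | exposed) = 96/940 = 0.10213
p₀ = P(outcome | unexposed) = 336/4627 = 0.072617
PN = (p₁ − p₀)/p₁ = (0.10213 − 0.072617) / 0.10213 ≈ 0.28896.
Attributable cases ≈ PN × (exposed cases) = 0.28896 × 96 ≈ 27.74.

about 28 cases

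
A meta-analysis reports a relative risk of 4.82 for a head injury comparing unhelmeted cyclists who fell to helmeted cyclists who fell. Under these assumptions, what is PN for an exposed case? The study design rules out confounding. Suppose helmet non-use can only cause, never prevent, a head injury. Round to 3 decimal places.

PN ≈ 0.793

Under exogeneity and monotonicity, PN = (RR − 1) / RR = 1 − 1/RR.
PN = (4.82 − 1) / 4.82 = 3.82 / 4.82 ≈ 0.7925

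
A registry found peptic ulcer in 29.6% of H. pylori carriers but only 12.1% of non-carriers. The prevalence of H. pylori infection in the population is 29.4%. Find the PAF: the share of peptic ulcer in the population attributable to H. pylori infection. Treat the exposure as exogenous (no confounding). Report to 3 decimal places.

PAF ≈ 0.298

p₁ = 0.296, p₀ = 0.121.
Overall risk P(Y=1) = π·p₁ + (1−π)·p₀ = 0.294×0.296 + 0.706×0.121 = 0.17245.
Under exogeneity, PAF = [P(Y=1) − p₀] / P(Y=1).
PAF = (0.17245 − 0.121) / 0.17245 ≈ 0.2983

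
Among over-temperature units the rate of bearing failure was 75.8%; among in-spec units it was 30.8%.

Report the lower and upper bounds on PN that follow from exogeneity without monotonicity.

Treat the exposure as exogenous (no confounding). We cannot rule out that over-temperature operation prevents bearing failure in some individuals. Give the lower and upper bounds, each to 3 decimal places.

p₁ = 0.758, p₀ = 0.308.
Under exogeneity alone the bounds on PN are max{0,(p₁−p₀)/p₁} ≤ PN ≤ min{1,(1−p₀)/p₁}.
  lower = (p₁ − p₀)/p₁ = 0.45 / 0.758 ≈ 0.5937
  upper = min{1, (1 − p₀)/p₁} = 0.692 / 0.758 ≈ 0.9129

0.594 ≤ PN ≤ 0.913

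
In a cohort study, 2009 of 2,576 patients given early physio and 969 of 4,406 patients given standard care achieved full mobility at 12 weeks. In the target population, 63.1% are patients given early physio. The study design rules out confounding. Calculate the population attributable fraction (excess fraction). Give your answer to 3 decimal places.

PAF ≈ 0.616

p₁ = P(outcome | exposed) = 2009/2576 = 0.77989
p₀ = P(outcome | unexposed) = 969/4406 = 0.21993
Overall risk P(Y=1) = π·p₁ + (1−π)·p₀ = 0.631×0.77989 + 0.369×0.21993 = 0.57326.
Under exogeneity, PAF = [P(Y=1) − p₀] / P(Y=1).
PAF = (0.57326 − 0.21993) / 0.57326 ≈ 0.6164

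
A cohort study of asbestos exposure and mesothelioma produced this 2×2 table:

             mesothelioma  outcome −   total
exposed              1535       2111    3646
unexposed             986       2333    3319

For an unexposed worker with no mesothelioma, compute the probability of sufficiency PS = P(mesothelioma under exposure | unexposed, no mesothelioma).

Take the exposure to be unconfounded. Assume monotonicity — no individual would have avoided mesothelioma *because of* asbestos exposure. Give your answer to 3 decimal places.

PS ≈ 0.176

p₁ = P(outcome | exposed) = 1535/3646 = 0.42101
p₀ = P(outcome | unexposed) = 986/3319 = 0.29708
Under exogeneity and monotonicity, PS = (p₁ − p₀)/(1 − p₀).
PS = (0.42101 − 0.29708) / 0.70292 ≈ 0.1763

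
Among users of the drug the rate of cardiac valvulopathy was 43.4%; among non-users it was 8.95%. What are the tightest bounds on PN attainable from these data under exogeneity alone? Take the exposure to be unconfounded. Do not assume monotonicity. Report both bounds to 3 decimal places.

p₁ = 0.434, p₀ = 0.0895.
Under exogeneity alone the bounds on PN are max{0,(p₁−p₀)/p₁} ≤ PN ≤ min{1,(1−p₀)/p₁}.
  lower = (p₁ − p₀)/p₁ = 0.3445 / 0.434 ≈ 0.7938
  upper = min{1, (1 − p₀)/p₁} = 0.9105 / 0.434 ≈ 2.0979 → capped at 1

0.794 ≤ PN ≤ 1.000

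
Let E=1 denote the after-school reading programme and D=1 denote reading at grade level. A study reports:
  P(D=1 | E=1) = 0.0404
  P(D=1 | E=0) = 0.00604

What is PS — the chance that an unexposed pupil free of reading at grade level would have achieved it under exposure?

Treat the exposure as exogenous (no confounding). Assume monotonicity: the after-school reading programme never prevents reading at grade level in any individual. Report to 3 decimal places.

PS ≈ 0.035

Let p₁ = 0.0404, p₀ = 0.00604.
Under exogeneity and monotonicity, PS = (p₁ − p₀) / (1 − p₀).
PS = (0.0404 − 0.00604) / (1 − 0.00604) = 0.03436 / 0.99396 ≈ 0.0346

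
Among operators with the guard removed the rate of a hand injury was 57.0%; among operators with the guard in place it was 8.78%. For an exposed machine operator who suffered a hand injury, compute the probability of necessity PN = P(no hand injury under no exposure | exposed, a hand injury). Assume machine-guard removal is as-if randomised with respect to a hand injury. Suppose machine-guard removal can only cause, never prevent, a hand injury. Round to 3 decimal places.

PN ≈ 0.846

p₁ = 0.57, p₀ = 0.0878.
Under exogeneity and monotonicity, PN = (p₁ − p₀) / p₁.
PN = (0.57 − 0.0878) / 0.57 = 0.4822 / 0.57 ≈ 0.8460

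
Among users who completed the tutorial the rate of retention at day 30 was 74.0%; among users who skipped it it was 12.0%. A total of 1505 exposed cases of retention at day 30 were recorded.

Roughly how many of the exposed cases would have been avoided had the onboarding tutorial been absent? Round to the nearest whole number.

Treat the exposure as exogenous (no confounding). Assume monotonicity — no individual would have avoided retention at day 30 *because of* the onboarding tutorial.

p₁ = 0.74, p₀ = 0.12.
PN = (p₁ − p₀)/p₁ = (0.74 − 0.12) / 0.74 ≈ 0.83784.
Attributable cases ≈ PN × (exposed cases) = 0.83784 × 1505 ≈ 1260.95.

about 1261 cases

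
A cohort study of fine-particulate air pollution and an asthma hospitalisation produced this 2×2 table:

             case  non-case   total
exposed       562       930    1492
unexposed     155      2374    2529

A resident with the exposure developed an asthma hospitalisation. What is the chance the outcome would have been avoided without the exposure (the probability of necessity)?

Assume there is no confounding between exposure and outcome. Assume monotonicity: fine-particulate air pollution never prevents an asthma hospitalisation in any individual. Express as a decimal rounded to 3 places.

p₁ = P(outcome | exposed) = 562/1492 = 0.37668
p₀ = P(outcome | unexposed) = 155/2529 = 0.061289
Under exogeneity and monotonicity, PN = (p₁ − p₀) / p₁.
PN = (0.37668 − 0.061289) / 0.37668 = 0.31539 / 0.37668 ≈ 0.8373

PN ≈ 0.837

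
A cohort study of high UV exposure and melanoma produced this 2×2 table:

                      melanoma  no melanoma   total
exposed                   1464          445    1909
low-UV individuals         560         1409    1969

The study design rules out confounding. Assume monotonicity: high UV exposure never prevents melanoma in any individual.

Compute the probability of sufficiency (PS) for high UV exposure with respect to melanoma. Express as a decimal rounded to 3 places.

PS ≈ 0.674

p₁ = P(outcome | exposed) = 1464/1909 = 0.76689
p₀ = P(outcome | unexposed) = 560/1969 = 0.28441
Under exogeneity and monotonicity, PS = (p₁ − p₀) / (1 − p₀).
PS = (0.76689 − 0.28441) / (1 − 0.28441) = 0.48249 / 0.71559 ≈ 0.6742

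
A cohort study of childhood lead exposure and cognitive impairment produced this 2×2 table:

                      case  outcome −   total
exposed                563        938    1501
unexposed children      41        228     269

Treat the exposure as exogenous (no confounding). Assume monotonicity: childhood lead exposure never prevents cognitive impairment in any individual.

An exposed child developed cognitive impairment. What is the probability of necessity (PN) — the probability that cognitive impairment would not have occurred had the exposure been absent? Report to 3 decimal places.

PN ≈ 0.594

p₁ = P(outcome | exposed) = 563/1501 = 0.37508
p₀ = P(outcome | unexposed) = 41/269 = 0.15242
Under exogeneity and monotonicity, PN = (p₁ − p₀) / p₁.
PN = (0.37508 − 0.15242) / 0.37508 = 0.22267 / 0.37508 ≈ 0.5936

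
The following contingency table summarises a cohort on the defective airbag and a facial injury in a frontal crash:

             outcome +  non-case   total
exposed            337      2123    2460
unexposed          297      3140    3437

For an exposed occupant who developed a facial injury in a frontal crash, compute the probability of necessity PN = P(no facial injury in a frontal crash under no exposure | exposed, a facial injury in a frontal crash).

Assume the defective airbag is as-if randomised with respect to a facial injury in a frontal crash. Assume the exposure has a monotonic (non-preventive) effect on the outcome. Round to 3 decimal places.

p₁ = P(outcome | exposed) = 337/2460 = 0.13699
p₀ = P(outcome | unexposed) = 297/3437 = 0.086413
Under exogeneity and monotonicity, PN = (p₁ − p₀) / p₁.
PN = (0.13699 − 0.086413) / 0.13699 = 0.050579 / 0.13699 ≈ 0.3692

PN ≈ 0.369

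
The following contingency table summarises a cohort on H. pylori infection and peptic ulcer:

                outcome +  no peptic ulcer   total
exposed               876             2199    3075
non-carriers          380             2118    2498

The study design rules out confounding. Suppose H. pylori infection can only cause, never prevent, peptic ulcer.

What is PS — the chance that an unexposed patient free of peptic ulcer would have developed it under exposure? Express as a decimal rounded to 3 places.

PS ≈ 0.157

p₁ = P(outcome | exposed) = 876/3075 = 0.28488
p₀ = P(outcome | unexposed) = 380/2498 = 0.15212
Under exogeneity and monotonicity, PS = (p₁ − p₀) / (1 − p₀).
PS = (0.28488 − 0.15212) / (1 − 0.15212) = 0.13276 / 0.84788 ≈ 0.1566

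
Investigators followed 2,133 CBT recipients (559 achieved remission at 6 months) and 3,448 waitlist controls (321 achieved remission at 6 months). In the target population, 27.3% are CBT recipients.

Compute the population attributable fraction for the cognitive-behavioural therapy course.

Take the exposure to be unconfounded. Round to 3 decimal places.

p₁ = P(outcome | exposed) = 559/2133 = 0.26207
p₀ = P(outcome | unexposed) = 321/3448 = 0.093097
Overall risk P(Y=1) = π·p₁ + (1−π)·p₀ = 0.273×0.26207 + 0.727×0.093097 = 0.13923.
Under exogeneity, PAF = [P(Y=1) − p₀] / P(Y=1).
PAF = (0.13923 − 0.093097) / 0.13923 ≈ 0.3313

PAF ≈ 0.331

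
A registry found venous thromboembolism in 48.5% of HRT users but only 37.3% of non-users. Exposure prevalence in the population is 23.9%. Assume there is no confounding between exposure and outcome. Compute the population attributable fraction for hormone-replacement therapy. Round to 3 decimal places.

p₁ = 0.485, p₀ = 0.373.
Overall risk P(Y=1) = π·p₁ + (1−π)·p₀ = 0.239×0.485 + 0.761×0.373 = 0.39977.
Under exogeneity, PAF = [P(Y=1) − p₀] / P(Y=1).
PAF = (0.39977 − 0.373) / 0.39977 ≈ 0.0670

PAF ≈ 0.067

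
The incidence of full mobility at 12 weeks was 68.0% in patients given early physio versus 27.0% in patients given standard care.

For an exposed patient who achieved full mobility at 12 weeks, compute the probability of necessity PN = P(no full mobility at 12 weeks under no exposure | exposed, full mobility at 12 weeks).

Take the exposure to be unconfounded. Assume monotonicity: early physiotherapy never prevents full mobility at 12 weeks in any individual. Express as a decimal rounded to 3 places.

p₁ = 0.68, p₀ = 0.27.
Under exogeneity and monotonicity, PN = (p₁ − p₀) / p₁.
PN = (0.68 − 0.27) / 0.68 = 0.41 / 0.68 ≈ 0.6029

PN ≈ 0.603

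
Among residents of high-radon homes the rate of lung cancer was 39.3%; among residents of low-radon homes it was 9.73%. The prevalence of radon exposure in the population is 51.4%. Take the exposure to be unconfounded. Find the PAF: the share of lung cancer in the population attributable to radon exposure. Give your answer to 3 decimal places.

p₁ = 0.393, p₀ = 0.0973.
Overall risk P(Y=1) = π·p₁ + (1−π)·p₀ = 0.514×0.393 + 0.486×0.0973 = 0.24929.
Under exogeneity, PAF = [P(Y=1) − p₀] / P(Y=1).
PAF = (0.24929 − 0.0973) / 0.24929 ≈ 0.6097

PAF ≈ 0.610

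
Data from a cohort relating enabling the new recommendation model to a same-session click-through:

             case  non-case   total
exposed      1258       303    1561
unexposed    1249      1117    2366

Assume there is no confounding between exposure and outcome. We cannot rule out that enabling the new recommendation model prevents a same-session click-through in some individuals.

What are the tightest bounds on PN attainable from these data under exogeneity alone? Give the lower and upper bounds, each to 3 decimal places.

0.345 ≤ PN ≤ 0.586

p₁ = P(outcome | exposed) = 1258/1561 = 0.80589
p₀ = P(outcome | unexposed) = 1249/2366 = 0.5279
Under exogeneity alone the bounds on PN are max{0,(p₁−p₀)/p₁} ≤ PN ≤ min{1,(1−p₀)/p₁}.
  lower = (p₁ − p₀)/p₁ = 0.278 / 0.80589 ≈ 0.3450
  upper = min{1, (1 − p₀)/p₁} = 0.4721 / 0.80589 ≈ 0.5858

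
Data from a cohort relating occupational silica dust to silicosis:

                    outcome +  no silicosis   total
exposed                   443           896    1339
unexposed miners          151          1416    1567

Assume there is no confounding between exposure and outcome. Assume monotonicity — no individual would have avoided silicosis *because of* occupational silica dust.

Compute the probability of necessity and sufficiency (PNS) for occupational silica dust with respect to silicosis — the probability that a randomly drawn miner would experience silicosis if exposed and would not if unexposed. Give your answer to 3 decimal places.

p₁ = P(outcome | exposed) = 443/1339 = 0.33084
p₀ = P(outcome | unexposed) = 151/1567 = 0.096362
Under exogeneity and monotonicity, PNS = p₁ − p₀.
PNS = 0.33084 − 0.096362 = 0.23448

PNS ≈ 0.234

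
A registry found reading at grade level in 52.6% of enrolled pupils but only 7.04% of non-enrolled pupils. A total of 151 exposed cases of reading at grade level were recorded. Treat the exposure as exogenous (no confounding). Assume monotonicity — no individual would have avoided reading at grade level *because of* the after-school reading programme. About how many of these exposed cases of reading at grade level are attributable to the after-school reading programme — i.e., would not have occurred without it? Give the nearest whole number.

about 131 cases

p₁ = 0.526, p₀ = 0.0704.
PN = (p₁ − p₀)/p₁ = (0.526 − 0.0704) / 0.526 ≈ 0.86616.
Attributable cases ≈ PN × (exposed cases) = 0.86616 × 151 ≈ 130.79.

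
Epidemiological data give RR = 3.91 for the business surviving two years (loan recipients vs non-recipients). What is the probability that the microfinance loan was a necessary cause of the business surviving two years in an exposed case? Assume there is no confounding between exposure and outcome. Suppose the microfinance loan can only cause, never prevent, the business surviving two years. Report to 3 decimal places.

PN ≈ 0.744

Under exogeneity and monotonicity, PN = (RR − 1) / RR = 1 − 1/RR.
PN = (3.91 − 1) / 3.91 = 2.91 / 3.91 ≈ 0.7442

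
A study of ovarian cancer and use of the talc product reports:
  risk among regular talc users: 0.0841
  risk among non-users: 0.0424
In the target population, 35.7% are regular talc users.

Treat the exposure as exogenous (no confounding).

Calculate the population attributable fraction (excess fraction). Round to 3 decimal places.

PAF ≈ 0.260

Let p₁ = 0.0841, p₀ = 0.0424.
Overall risk P(Y=1) = π·p₁ + (1−π)·p₀ = 0.357×0.0841 + 0.643×0.0424 = 0.057287.
Under exogeneity, PAF = [P(Y=1) − p₀] / P(Y=1).
PAF = (0.057287 − 0.0424) / 0.057287 ≈ 0.2599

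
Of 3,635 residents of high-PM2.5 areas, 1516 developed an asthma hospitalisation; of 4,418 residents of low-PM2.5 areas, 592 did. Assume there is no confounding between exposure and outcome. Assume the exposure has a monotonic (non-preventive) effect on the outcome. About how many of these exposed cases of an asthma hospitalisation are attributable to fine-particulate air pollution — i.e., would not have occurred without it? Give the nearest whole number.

p₁ = P(outcome | exposed) = 1516/3635 = 0.41706
p₀ = P(outcome | unexposed) = 592/4418 = 0.134
PN = (p₁ − p₀)/p₁ = (0.41706 − 0.134) / 0.41706 ≈ 0.67871.
Attributable cases ≈ PN × (exposed cases) = 0.67871 × 1516 ≈ 1028.92.

about 1029 cases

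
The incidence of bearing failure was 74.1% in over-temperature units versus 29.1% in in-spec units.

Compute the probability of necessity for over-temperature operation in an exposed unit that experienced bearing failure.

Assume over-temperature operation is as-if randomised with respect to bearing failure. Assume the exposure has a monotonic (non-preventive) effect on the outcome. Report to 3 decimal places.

PN ≈ 0.607

p₁ = 0.741, p₀ = 0.291.
Under exogeneity and monotonicity, PN = (p₁ − p₀) / p₁.
PN = (0.741 − 0.291) / 0.741 = 0.45 / 0.741 ≈ 0.6073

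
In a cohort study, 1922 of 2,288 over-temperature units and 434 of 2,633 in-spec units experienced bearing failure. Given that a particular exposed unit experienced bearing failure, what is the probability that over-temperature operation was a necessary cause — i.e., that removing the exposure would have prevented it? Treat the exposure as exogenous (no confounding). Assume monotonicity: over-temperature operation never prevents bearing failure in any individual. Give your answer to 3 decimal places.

p₁ = P(outcome | exposed) = 1922/2288 = 0.84003
p₀ = P(outcome | unexposed) = 434/2633 = 0.16483
Under exogeneity and monotonicity, PN = (p₁ − p₀) / p₁.
PN = (0.84003 − 0.16483) / 0.84003 = 0.6752 / 0.84003 ≈ 0.8038

PN ≈ 0.804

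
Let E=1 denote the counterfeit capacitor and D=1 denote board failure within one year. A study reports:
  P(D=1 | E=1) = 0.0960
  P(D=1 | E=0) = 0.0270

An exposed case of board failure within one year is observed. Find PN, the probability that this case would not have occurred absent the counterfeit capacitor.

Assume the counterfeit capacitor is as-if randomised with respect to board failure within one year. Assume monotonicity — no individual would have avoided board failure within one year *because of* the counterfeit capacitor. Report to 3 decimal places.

Let p₁ = 0.096, p₀ = 0.027.
Under exogeneity and monotonicity, PN = (p₁ − p₀) / p₁.
PN = (0.096 − 0.027) / 0.096 = 0.069 / 0.096 ≈ 0.7188

PN ≈ 0.719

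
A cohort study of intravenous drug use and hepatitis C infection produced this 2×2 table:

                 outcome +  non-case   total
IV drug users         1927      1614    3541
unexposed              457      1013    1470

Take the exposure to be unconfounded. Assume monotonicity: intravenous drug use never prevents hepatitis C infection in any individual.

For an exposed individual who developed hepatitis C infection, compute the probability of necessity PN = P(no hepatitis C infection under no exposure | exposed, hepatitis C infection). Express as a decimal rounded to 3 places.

PN ≈ 0.429

p₁ = P(outcome | exposed) = 1927/3541 = 0.5442
p₀ = P(outcome | unexposed) = 457/1470 = 0.31088
Under exogeneity and monotonicity, PN = (p₁ − p₀) / p₁.
PN = (0.5442 − 0.31088) / 0.5442 = 0.23331 / 0.5442 ≈ 0.4287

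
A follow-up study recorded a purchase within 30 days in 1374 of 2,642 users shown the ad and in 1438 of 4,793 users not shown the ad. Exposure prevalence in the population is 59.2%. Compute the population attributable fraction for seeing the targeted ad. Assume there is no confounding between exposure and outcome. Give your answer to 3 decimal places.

p₁ = P(outcome | exposed) = 1374/2642 = 0.52006
p₀ = P(outcome | unexposed) = 1438/4793 = 0.30002
Overall risk P(Y=1) = π·p₁ + (1−π)·p₀ = 0.592×0.52006 + 0.408×0.30002 = 0.43028.
Under exogeneity, PAF = [P(Y=1) − p₀] / P(Y=1).
PAF = (0.43028 − 0.30002) / 0.43028 ≈ 0.3027

PAF ≈ 0.303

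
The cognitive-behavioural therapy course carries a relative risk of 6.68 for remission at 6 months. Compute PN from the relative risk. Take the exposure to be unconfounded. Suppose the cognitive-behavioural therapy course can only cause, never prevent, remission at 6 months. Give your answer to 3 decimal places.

Under exogeneity and monotonicity, PN = (RR − 1) / RR = 1 − 1/RR.
PN = (6.68 − 1) / 6.68 = 5.68 / 6.68 ≈ 0.8503

PN ≈ 0.850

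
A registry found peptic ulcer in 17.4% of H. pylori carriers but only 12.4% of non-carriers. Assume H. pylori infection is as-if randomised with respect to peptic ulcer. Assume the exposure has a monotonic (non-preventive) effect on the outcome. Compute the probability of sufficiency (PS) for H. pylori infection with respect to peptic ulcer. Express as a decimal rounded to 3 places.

PS ≈ 0.057

p₁ = 0.174, p₀ = 0.124.
Under exogeneity and monotonicity, PS = (p₁ − p₀) / (1 − p₀).
PS = (0.174 − 0.124) / (1 − 0.124) = 0.05 / 0.876 ≈ 0.0571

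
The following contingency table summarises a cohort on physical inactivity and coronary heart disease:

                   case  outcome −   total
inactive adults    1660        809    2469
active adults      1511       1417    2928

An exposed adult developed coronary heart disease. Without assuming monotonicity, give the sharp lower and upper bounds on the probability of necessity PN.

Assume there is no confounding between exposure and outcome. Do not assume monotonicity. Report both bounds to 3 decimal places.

0.232 ≤ PN ≤ 0.720

p₁ = P(outcome | exposed) = 1660/2469 = 0.67234
p₀ = P(outcome | unexposed) = 1511/2928 = 0.51605
Under exogeneity alone the bounds on PN are max{0,(p₁−p₀)/p₁} ≤ PN ≤ min{1,(1−p₀)/p₁}.
  lower = (p₁ − p₀)/p₁ = 0.15629 / 0.67234 ≈ 0.2325
  upper = min{1, (1 − p₀)/p₁} = 0.48395 / 0.67234 ≈ 0.7198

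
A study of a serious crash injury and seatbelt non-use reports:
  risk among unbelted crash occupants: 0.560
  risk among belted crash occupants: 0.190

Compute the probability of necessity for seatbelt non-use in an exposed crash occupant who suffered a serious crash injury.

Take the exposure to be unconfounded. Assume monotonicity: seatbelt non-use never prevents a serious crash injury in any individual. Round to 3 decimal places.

PN ≈ 0.661

Let p₁ = 0.56, p₀ = 0.19.
Under exogeneity and monotonicity, PN = (p₁ − p₀) / p₁.
PN = (0.56 − 0.19) / 0.56 = 0.37 / 0.56 ≈ 0.6607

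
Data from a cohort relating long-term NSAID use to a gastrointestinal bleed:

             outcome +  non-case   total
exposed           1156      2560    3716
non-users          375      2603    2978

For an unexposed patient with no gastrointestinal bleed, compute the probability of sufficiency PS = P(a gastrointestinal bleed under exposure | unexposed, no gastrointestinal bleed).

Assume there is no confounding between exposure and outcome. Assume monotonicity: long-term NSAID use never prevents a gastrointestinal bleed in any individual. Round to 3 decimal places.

PS ≈ 0.212

p₁ = P(outcome | exposed) = 1156/3716 = 0.31109
p₀ = P(outcome | unexposed) = 375/2978 = 0.12592
Under exogeneity and monotonicity, PS = (p₁ − p₀) / (1 − p₀).
PS = (0.31109 − 0.12592) / (1 − 0.12592) = 0.18516 / 0.87408 ≈ 0.2118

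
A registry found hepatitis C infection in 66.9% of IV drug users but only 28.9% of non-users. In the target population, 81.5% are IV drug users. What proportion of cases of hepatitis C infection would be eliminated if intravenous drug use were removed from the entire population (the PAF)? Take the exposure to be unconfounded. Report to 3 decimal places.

PAF ≈ 0.517

p₁ = 0.669, p₀ = 0.289.
Overall risk P(Y=1) = π·p₁ + (1−π)·p₀ = 0.815×0.669 + 0.185×0.289 = 0.5987.
Under exogeneity, PAF = [P(Y=1) − p₀] / P(Y=1).
PAF = (0.5987 − 0.289) / 0.5987 ≈ 0.5173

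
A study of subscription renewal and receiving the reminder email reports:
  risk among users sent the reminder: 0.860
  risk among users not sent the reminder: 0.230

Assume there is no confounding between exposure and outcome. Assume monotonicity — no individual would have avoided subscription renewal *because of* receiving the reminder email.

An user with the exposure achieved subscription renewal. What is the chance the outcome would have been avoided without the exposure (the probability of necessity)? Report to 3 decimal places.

Let p₁ = 0.86, p₀ = 0.23.
Under exogeneity and monotonicity, PN = (p₁ − p₀) / p₁.
PN = (0.86 − 0.23) / 0.86 = 0.63 / 0.86 ≈ 0.7326

PN ≈ 0.733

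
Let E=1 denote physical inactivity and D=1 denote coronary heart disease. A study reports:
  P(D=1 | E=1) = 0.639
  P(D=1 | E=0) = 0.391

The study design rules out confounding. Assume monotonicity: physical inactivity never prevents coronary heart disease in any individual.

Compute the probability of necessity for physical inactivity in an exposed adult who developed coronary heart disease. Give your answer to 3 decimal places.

Let p₁ = 0.639, p₀ = 0.391.
Under exogeneity and monotonicity, PN = (p₁ − p₀) / p₁.
PN = (0.639 − 0.391) / 0.639 = 0.248 / 0.639 ≈ 0.3881

PN ≈ 0.388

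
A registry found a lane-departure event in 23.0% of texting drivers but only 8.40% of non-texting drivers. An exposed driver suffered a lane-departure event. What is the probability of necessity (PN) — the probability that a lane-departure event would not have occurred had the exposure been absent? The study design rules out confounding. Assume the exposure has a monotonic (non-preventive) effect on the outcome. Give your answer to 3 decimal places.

PN ≈ 0.635

p₁ = 0.23, p₀ = 0.084.
Under exogeneity and monotonicity, PN = (p₁ − p₀) / p₁.
PN = (0.23 − 0.084) / 0.23 = 0.146 / 0.23 ≈ 0.6348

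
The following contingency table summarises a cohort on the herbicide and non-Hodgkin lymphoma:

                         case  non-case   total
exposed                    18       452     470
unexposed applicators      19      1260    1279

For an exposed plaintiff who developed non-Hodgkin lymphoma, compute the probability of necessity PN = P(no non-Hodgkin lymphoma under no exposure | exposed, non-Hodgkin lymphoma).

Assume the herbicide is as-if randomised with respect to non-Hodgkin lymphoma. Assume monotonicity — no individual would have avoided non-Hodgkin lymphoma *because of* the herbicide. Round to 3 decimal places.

PN ≈ 0.612

p₁ = P(outcome | exposed) = 18/470 = 0.038298
p₀ = P(outcome | unexposed) = 19/1279 = 0.014855
Under exogeneity and monotonicity, PN = (p₁ − p₀) / p₁.
PN = (0.038298 − 0.014855) / 0.038298 = 0.023443 / 0.038298 ≈ 0.6121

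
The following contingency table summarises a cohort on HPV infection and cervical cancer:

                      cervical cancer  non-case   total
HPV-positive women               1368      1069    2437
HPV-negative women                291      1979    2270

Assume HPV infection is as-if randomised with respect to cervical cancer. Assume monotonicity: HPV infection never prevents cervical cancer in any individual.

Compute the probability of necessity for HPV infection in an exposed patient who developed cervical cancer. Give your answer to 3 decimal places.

p₁ = P(outcome | exposed) = 1368/2437 = 0.56135
p₀ = P(outcome | unexposed) = 291/2270 = 0.12819
Under exogeneity and monotonicity, PN = (p₁ − p₀) / p₁.
PN = (0.56135 − 0.12819) / 0.56135 = 0.43315 / 0.56135 ≈ 0.7716

PN ≈ 0.772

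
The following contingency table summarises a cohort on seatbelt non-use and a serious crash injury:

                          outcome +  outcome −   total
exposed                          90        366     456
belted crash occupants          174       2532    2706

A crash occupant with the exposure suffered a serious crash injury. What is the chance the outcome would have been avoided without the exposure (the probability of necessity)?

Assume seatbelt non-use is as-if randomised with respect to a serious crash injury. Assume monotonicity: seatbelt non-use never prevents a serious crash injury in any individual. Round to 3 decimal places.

PN ≈ 0.674

p₁ = P(outcome | exposed) = 90/456 = 0.19737
p₀ = P(outcome | unexposed) = 174/2706 = 0.064302
Under exogeneity and monotonicity, PN = (p₁ − p₀)/p₁.
PN = (0.19737 − 0.064302) / 0.19737 ≈ 0.6742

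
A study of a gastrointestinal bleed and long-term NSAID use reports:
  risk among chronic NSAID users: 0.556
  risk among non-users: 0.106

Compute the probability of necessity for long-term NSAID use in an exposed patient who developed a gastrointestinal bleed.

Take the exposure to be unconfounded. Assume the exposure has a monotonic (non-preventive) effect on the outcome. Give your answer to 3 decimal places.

Let p₁ = 0.556, p₀ = 0.106.
Under exogeneity and monotonicity, PN = (p₁ − p₀) / p₁.
PN = (0.556 − 0.106) / 0.556 = 0.45 / 0.556 ≈ 0.8094

PN ≈ 0.809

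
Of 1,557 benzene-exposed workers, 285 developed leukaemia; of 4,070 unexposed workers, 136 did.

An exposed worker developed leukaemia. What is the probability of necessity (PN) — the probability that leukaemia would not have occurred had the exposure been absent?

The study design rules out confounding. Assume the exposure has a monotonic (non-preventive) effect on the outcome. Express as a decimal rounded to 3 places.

PN ≈ 0.817

p₁ = P(outcome | exposed) = 285/1557 = 0.18304
p₀ = P(outcome | unexposed) = 136/4070 = 0.033415
Under exogeneity and monotonicity, PN = (p₁ − p₀) / p₁.
PN = (0.18304 − 0.033415) / 0.18304 = 0.14963 / 0.18304 ≈ 0.8174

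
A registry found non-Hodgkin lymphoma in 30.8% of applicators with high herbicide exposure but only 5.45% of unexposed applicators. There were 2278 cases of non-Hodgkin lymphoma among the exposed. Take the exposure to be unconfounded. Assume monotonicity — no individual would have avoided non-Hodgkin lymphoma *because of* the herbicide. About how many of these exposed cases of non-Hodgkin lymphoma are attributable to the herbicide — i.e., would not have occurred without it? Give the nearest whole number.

p₁ = 0.308, p₀ = 0.0545.
PN = (p₁ − p₀)/p₁ = (0.308 − 0.0545) / 0.308 ≈ 0.82305.
Attributable cases ≈ PN × (exposed cases) = 0.82305 × 2278 ≈ 1874.91.

about 1875 cases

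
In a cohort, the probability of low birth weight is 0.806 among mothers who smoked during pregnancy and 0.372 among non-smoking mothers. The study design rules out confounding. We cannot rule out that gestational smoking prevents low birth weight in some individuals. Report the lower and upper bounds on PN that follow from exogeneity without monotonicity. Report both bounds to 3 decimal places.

0.538 ≤ PN ≤ 0.779

Let p₁ = 0.806, p₀ = 0.372.
Under exogeneity alone the bounds on PN are max{0,(p₁−p₀)/p₁} ≤ PN ≤ min{1,(1−p₀)/p₁}.
  lower = (p₁ − p₀)/p₁ = 0.434 / 0.806 ≈ 0.5385
  upper = min{1, (1 − p₀)/p₁} = 0.628 / 0.806 ≈ 0.7792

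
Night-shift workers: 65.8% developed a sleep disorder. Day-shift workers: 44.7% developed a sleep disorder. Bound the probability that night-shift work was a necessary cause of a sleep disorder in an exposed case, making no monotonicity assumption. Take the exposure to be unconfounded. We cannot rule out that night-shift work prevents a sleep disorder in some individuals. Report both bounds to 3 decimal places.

0.321 ≤ PN ≤ 0.840

p₁ = 0.658, p₀ = 0.447.
Under exogeneity alone the bounds on PN are max{0,(p₁−p₀)/p₁} ≤ PN ≤ min{1,(1−p₀)/p₁}.
  lower = (p₁ − p₀)/p₁ = 0.211 / 0.658 ≈ 0.3207
  upper = min{1, (1 − p₀)/p₁} = 0.553 / 0.658 ≈ 0.8404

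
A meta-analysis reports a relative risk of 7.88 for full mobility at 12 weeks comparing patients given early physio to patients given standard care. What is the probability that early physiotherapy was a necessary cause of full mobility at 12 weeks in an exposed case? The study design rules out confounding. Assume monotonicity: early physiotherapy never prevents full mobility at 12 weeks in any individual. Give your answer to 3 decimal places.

PN ≈ 0.873

Under exogeneity and monotonicity, PN = (RR − 1) / RR = 1 − 1/RR.
PN = (7.88 − 1) / 7.88 = 6.88 / 7.88 ≈ 0.8731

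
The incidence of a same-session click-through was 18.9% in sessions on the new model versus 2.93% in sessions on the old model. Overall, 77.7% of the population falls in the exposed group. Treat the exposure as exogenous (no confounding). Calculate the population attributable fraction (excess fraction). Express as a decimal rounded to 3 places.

PAF ≈ 0.809

p₁ = 0.189, p₀ = 0.0293.
Overall risk P(Y=1) = π·p₁ + (1−π)·p₀ = 0.777×0.189 + 0.223×0.0293 = 0.15339.
Under exogeneity, PAF = [P(Y=1) − p₀] / P(Y=1).
PAF = (0.15339 − 0.0293) / 0.15339 ≈ 0.8090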